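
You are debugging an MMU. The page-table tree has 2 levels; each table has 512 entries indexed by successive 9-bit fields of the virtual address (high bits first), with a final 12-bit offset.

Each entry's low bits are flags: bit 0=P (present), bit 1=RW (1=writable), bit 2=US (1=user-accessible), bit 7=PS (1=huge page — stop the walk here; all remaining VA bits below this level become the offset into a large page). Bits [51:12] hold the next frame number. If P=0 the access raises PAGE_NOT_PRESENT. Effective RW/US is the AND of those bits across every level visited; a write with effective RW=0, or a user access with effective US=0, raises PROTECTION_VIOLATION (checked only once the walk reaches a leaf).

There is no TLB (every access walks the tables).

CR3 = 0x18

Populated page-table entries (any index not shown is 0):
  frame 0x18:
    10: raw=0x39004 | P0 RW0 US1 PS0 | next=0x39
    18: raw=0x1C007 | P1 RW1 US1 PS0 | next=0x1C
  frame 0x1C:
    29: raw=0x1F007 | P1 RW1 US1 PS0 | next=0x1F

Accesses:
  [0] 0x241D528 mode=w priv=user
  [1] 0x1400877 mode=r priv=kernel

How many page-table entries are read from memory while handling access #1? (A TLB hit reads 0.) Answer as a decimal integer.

Per-access translation:
#0 VA=0x241D528 (w,user):
  L0 @0x18[18] → 0x1C007  P=1,RW=1,US=1,PS=0
  L1 @0x1C[29] → 0x1F007  P=1,RW=1,US=1,PS=0
  ✓ 0x1F528  — 2 lookups
#1 VA=0x1400877 (r,kernel):
  L0 @0x18[10] → 0x39004  P=0,RW=0,US=1,PS=0
  ✗ PAGE_NOT_PRESENT  [1 reads]

Entries read for #1: 1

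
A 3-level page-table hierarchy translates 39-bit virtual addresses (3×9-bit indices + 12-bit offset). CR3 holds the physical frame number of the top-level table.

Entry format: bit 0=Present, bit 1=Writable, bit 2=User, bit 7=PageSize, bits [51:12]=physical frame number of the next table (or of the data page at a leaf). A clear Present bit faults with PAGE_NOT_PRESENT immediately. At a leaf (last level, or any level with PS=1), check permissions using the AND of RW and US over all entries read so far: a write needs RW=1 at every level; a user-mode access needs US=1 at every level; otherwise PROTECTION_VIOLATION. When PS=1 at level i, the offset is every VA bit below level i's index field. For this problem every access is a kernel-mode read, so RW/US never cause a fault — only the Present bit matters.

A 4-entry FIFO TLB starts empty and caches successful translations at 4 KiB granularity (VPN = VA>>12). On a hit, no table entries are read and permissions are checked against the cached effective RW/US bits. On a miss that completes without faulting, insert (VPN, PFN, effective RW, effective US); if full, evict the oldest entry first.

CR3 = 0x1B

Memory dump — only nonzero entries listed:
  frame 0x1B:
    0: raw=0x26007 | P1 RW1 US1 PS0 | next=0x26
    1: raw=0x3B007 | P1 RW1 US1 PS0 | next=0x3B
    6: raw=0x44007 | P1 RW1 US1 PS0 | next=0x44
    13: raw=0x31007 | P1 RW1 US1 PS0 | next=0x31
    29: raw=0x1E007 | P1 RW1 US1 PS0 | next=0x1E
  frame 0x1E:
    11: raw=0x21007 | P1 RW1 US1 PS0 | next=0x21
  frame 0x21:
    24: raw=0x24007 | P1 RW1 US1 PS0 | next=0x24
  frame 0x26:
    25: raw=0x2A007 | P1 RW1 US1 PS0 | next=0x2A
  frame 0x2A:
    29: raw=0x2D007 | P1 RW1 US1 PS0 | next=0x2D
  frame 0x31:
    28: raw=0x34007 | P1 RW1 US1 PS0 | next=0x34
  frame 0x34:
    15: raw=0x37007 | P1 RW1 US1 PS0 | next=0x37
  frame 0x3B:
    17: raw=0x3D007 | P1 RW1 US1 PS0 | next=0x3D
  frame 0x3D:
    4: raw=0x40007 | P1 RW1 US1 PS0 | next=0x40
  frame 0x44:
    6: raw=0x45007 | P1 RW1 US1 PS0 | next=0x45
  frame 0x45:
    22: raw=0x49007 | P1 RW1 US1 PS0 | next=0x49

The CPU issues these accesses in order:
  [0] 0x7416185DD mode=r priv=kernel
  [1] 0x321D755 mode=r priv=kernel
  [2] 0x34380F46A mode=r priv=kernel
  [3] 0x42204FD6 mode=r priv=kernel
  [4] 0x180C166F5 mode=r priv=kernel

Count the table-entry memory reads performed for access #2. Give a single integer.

Trace:
#0 VA=0x7416185DD (r,kernel):
  L0: frame=0x1B idx=29 entry=0x1E007 [P=1 RW=1 US=1 PS=0]
  L1: frame=0x1E idx=11 entry=0x21007 [P=1 RW=1 US=1 PS=0]
  L2: frame=0x21 idx=24 entry=0x24007 [P=1 RW=1 US=1 PS=0]
  ✓ 0x245DD  — 3 lookups
#1 VA=0x321D755 (r,kernel):
  L0: frame=0x1B idx=0 entry=0x26007 [P=1 RW=1 US=1 PS=0]
  L1: frame=0x26 idx=25 entry=0x2A007 [P=1 RW=1 US=1 PS=0]
  L2: frame=0x2A idx=29 entry=0x2D007 [P=1 RW=1 US=1 PS=0]
  ✓ 0x2D755  — 3 lookups
#2 VA=0x34380F46A (r,kernel):
  L0: frame=0x1B idx=13 entry=0x31007 [P=1 RW=1 US=1 PS=0]
  L1: frame=0x31 idx=28 entry=0x34007 [P=1 RW=1 US=1 PS=0]
  L2: frame=0x34 idx=15 entry=0x37007 [P=1 RW=1 US=1 PS=0]
  ✓ 0x3746A  — 3 lookups
#3 VA=0x42204FD6 (r,kernel):
  L0: frame=0x1B idx=1 entry=0x3B007 [P=1 RW=1 US=1 PS=0]
  L1: frame=0x3B idx=17 entry=0x3D007 [P=1 RW=1 US=1 PS=0]
  L2: frame=0x3D idx=4 entry=0x40007 [P=1 RW=1 US=1 PS=0]
  ✓ 0x40FD6  — 3 lookups
#4 VA=0x180C166F5 (r,kernel):
  L0: frame=0x1B idx=6 entry=0x44007 [P=1 RW=1 US=1 PS=0]
  L1: frame=0x44 idx=6 entry=0x45007 [P=1 RW=1 US=1 PS=0]
  L2: frame=0x45 idx=22 entry=0x49007 [P=1 RW=1 US=1 PS=0]
  ✓ 0x496F5  — 3 lookups

Entries read for #2: 3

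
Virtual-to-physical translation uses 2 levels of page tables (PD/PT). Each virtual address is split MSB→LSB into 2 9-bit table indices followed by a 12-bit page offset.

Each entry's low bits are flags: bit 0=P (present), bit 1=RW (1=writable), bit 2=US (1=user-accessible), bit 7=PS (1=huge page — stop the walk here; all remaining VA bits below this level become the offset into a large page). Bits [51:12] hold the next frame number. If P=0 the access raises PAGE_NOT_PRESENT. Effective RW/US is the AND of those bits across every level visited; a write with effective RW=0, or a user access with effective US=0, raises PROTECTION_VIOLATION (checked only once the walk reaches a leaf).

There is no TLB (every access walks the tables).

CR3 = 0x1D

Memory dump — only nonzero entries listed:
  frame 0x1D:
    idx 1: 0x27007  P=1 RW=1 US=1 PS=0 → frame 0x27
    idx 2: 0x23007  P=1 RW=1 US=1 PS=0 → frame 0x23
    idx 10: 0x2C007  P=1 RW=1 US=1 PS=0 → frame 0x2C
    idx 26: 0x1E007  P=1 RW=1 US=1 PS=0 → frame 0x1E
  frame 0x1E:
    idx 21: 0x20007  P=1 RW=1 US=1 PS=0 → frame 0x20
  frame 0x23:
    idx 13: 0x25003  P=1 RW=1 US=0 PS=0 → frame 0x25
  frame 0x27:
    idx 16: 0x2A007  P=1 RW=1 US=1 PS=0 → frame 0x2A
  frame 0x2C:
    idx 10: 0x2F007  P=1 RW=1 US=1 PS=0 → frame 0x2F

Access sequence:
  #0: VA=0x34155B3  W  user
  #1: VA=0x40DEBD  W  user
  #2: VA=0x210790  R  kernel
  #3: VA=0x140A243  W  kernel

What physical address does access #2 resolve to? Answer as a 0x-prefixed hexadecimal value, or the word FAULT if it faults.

Trace:
#0 VA=0x34155B3 (w,user):
  L0: frame=0x1D idx=26 entry=0x1E007 [P=1 RW=1 US=1 PS=0]
  L1: frame=0x1E idx=21 entry=0x20007 [P=1 RW=1 US=1 PS=0]
  ✓ 0x205B3  — 2 lookups
#1 VA=0x40DEBD (w,user):
  L0: frame=0x1D idx=2 entry=0x23007 [P=1 RW=1 US=1 PS=0]
  L1: frame=0x23 idx=13 entry=0x25003 [P=1 RW=1 US=0 PS=0]
  ⇒ fault: PROTECTION_VIOLATION  — 2 lookups
#2 VA=0x210790 (r,kernel):
  L0: frame=0x1D idx=1 entry=0x27007 [P=1 RW=1 US=1 PS=0]
  L1: frame=0x27 idx=16 entry=0x2A007 [P=1 RW=1 US=1 PS=0]
  ✓ 0x2A790  — 2 lookups
#3 VA=0x140A243 (w,kernel):
  L0: frame=0x1D idx=10 entry=0x2C007 [P=1 RW=1 US=1 PS=0]
  L1: frame=0x2C idx=10 entry=0x2F007 [P=1 RW=1 US=1 PS=0]
  ✓ 0x2F243  — 2 lookups

Access #2 PA: 0x2A790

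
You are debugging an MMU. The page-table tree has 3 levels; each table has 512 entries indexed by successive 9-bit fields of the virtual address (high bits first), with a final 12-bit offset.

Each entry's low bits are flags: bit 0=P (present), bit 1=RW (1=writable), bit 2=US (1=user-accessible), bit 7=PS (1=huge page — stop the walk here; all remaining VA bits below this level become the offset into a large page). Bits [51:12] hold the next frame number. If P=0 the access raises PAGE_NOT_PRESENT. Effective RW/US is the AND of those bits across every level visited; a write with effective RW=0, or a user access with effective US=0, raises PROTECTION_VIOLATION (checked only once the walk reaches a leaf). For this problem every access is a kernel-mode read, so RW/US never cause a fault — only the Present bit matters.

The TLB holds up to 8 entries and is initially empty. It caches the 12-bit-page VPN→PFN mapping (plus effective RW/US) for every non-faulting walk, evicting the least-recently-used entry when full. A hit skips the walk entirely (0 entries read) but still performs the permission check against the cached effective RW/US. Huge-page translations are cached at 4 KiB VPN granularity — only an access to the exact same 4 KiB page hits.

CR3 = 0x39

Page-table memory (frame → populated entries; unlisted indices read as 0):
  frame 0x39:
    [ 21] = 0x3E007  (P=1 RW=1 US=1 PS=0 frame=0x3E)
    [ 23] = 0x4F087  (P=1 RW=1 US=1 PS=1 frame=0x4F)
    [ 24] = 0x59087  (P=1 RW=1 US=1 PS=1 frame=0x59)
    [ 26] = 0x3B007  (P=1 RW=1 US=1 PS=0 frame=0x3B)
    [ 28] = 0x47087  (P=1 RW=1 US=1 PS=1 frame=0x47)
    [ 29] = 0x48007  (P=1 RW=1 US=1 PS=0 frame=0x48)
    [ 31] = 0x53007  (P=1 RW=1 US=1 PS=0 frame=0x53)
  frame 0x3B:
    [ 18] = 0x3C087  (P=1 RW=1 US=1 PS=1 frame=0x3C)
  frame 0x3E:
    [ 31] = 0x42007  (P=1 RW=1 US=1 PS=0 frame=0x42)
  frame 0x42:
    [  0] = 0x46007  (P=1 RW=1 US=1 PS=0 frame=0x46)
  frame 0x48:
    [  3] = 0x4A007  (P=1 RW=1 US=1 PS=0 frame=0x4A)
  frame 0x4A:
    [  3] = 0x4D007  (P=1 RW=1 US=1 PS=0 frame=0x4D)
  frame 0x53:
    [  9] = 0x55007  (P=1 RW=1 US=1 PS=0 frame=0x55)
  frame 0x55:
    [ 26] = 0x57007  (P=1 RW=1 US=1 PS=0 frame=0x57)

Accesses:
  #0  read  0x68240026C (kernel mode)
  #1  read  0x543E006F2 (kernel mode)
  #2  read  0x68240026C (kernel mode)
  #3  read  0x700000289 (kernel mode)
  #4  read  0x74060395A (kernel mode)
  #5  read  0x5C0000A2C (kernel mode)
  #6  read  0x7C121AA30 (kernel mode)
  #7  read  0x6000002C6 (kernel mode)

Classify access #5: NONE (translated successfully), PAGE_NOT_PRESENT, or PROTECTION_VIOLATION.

Walk each access:
#0 VA=0x68240026C (r,kernel):
  lvl0: tbl 0x39, slot 26 ⇒ 0x3B007 (P1/RW1/US1/PS0)
  lvl1: tbl 0x3B, slot 18 ⇒ 0x3C087 (P1/RW1/US1/PS1)
  → PA=0x3C26C (huge @L1)  (2 entries read)
#1 VA=0x543E006F2 (r,kernel):
  lvl0: tbl 0x39, slot 21 ⇒ 0x3E007 (P1/RW1/US1/PS0)
  lvl1: tbl 0x3E, slot 31 ⇒ 0x42007 (P1/RW1/US1/PS0)
  lvl2: tbl 0x42, slot 0 ⇒ 0x46007 (P1/RW1/US1/PS0)
  → PA=0x466F2  (3 entries read)
#2 VA=0x68240026C (r,kernel):
  TLB hit vpn=0x682400 → PA=0x3C26C
#3 VA=0x700000289 (r,kernel):
  lvl0: tbl 0x39, slot 28 ⇒ 0x47087 (P1/RW1/US1/PS1)
  → PA=0x47289 (huge @L0)  (1 entries read)
#4 VA=0x74060395A (r,kernel):
  lvl0: tbl 0x39, slot 29 ⇒ 0x48007 (P1/RW1/US1/PS0)
  lvl1: tbl 0x48, slot 3 ⇒ 0x4A007 (P1/RW1/US1/PS0)
  lvl2: tbl 0x4A, slot 3 ⇒ 0x4D007 (P1/RW1/US1/PS0)
  → PA=0x4D95A  (3 entries read)
#5 VA=0x5C0000A2C (r,kernel):
  lvl0: tbl 0x39, slot 23 ⇒ 0x4F087 (P1/RW1/US1/PS1)
  → PA=0x4FA2C (huge @L0)  (1 entries read)
#6 VA=0x7C121AA30 (r,kernel):
  lvl0: tbl 0x39, slot 31 ⇒ 0x53007 (P1/RW1/US1/PS0)
  lvl1: tbl 0x53, slot 9 ⇒ 0x55007 (P1/RW1/US1/PS0)
  lvl2: tbl 0x55, slot 26 ⇒ 0x57007 (P1/RW1/US1/PS0)
  → PA=0x57A30  (3 entries read)
#7 VA=0x6000002C6 (r,kernel):
  lvl0: tbl 0x39, slot 24 ⇒ 0x59087 (P1/RW1/US1/PS1)
  → PA=0x592C6 (huge @L0)  (1 entries read)

Access #5 fault: NONE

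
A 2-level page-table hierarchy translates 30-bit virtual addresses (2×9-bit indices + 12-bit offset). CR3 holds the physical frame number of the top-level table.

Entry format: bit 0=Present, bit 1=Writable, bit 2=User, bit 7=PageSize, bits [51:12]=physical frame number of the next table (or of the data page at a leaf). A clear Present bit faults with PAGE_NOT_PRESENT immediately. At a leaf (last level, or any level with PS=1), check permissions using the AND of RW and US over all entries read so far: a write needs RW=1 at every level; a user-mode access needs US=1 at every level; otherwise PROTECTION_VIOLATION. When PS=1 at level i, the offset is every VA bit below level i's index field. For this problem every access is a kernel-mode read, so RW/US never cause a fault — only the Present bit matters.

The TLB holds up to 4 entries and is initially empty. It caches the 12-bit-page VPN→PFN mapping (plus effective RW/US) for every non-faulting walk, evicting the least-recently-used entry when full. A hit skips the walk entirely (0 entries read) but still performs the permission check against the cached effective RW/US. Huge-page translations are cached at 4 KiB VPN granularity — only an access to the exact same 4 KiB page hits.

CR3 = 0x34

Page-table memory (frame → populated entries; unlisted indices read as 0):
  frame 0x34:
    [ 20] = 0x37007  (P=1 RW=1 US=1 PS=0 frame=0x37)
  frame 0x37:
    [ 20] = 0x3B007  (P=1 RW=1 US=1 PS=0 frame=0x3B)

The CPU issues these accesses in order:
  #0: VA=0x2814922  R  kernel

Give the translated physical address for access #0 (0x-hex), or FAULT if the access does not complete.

Per-access translation:
#0 VA=0x2814922 (r,kernel):
  lvl0: tbl 0x34, slot 20 ⇒ 0x37007 (P1/RW1/US1/PS0)
  lvl1: tbl 0x37, slot 20 ⇒ 0x3B007 (P1/RW1/US1/PS0)
  → PA=0x3B922  (2 entries read)

Access #0 PA: 0x3B922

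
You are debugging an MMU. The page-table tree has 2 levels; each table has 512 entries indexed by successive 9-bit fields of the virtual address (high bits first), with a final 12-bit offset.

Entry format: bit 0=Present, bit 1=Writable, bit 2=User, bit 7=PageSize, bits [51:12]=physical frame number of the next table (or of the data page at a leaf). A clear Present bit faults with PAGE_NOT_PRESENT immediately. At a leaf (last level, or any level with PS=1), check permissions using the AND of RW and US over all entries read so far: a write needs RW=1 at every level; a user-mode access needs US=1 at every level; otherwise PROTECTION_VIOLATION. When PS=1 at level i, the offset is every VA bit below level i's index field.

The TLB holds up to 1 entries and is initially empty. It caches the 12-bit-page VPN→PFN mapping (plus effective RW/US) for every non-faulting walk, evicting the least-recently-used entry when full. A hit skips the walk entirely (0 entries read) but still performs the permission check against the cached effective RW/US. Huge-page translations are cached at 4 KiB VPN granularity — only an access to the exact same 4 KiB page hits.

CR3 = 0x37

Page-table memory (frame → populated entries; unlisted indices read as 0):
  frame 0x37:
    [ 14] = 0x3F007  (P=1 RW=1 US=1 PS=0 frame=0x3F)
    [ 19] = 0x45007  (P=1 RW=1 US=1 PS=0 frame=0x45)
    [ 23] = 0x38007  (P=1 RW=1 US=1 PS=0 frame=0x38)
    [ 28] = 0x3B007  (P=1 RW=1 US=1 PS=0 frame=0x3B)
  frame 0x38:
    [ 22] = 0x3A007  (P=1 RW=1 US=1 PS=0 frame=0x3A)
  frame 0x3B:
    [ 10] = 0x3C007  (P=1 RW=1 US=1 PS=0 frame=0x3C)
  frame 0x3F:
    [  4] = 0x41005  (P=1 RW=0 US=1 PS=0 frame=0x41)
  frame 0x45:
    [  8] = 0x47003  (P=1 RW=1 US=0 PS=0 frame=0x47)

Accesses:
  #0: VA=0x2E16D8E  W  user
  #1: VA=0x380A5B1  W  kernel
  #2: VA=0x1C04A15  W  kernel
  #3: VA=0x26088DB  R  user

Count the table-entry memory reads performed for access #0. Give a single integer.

Per-access translation:
#0 VA=0x2E16D8E (w,user):
  L0: frame=0x37 idx=23 entry=0x38007 [P=1 RW=1 US=1 PS=0]
  L1: frame=0x38 idx=22 entry=0x3A007 [P=1 RW=1 US=1 PS=0]
  ⇒ phys 0x3AD8E  [2 reads]
#1 VA=0x380A5B1 (w,kernel):
  L0: frame=0x37 idx=28 entry=0x3B007 [P=1 RW=1 US=1 PS=0]
  L1: frame=0x3B idx=10 entry=0x3C007 [P=1 RW=1 US=1 PS=0]
  ⇒ phys 0x3C5B1  [2 reads]
#2 VA=0x1C04A15 (w,kernel):
  L0: frame=0x37 idx=14 entry=0x3F007 [P=1 RW=1 US=1 PS=0]
  L1: frame=0x3F idx=4 entry=0x41005 [P=1 RW=0 US=1 PS=0]
  ⇒ fault: PROTECTION_VIOLATION  — 2 lookups
#3 VA=0x26088DB (r,user):
  L0: frame=0x37 idx=19 entry=0x45007 [P=1 RW=1 US=1 PS=0]
  L1: frame=0x45 idx=8 entry=0x47003 [P=1 RW=1 US=0 PS=0]
  ⇒ fault: PROTECTION_VIOLATION  — 2 lookups

Entries read for #0: 2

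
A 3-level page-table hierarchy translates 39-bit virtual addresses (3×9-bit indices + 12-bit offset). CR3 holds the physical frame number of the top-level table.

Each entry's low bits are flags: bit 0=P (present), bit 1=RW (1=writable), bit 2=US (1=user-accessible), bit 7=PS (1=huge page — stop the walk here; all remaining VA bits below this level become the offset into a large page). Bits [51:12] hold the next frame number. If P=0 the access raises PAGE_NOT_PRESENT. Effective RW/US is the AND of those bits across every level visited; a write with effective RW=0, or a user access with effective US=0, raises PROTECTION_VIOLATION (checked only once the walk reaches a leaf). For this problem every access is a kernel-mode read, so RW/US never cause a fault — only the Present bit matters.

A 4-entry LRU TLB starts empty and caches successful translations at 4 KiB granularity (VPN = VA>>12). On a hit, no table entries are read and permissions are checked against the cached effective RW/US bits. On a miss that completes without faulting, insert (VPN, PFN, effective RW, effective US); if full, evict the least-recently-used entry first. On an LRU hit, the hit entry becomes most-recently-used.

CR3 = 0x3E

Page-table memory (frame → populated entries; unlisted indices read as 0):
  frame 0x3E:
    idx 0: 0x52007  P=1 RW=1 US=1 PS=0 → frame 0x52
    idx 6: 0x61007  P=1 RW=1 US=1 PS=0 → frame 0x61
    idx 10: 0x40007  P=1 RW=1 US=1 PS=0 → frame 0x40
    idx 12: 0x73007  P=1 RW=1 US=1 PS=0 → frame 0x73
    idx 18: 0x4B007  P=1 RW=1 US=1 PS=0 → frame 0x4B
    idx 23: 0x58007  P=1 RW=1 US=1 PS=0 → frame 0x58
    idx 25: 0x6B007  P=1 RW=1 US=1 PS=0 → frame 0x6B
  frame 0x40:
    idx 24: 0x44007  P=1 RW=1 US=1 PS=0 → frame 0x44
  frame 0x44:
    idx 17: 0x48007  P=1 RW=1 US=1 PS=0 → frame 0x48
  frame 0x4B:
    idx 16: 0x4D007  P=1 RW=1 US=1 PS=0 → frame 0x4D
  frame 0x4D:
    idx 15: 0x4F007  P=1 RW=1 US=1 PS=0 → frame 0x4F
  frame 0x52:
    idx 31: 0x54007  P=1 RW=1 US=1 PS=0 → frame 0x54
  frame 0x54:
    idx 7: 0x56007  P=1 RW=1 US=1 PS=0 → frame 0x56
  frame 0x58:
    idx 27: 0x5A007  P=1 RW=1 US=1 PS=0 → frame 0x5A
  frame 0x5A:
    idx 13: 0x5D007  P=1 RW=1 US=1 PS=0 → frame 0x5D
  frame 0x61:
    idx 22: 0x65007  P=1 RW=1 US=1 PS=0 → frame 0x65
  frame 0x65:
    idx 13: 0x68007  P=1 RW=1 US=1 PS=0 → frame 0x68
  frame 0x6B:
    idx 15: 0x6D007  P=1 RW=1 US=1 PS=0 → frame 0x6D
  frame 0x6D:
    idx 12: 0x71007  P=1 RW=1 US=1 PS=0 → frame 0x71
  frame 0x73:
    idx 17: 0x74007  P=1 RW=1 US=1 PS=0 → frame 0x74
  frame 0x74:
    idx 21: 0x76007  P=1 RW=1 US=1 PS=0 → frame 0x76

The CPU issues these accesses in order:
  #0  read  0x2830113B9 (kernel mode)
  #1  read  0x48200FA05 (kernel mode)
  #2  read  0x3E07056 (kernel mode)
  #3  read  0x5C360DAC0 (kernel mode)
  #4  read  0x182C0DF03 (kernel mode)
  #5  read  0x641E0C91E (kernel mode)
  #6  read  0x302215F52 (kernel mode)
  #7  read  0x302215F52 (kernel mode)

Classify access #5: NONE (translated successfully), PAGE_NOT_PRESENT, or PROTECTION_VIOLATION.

Walk each access:
#0 VA=0x2830113B9 (r,kernel):
  [0] read 0x3E idx=10: raw=0x40007 flags P=1 W=1 U=1 S=0
  [1] read 0x40 idx=24: raw=0x44007 flags P=1 W=1 U=1 S=0
  [2] read 0x44 idx=17: raw=0x48007 flags P=1 W=1 U=1 S=0
  → PA=0x483B9  (3 entries read)
#1 VA=0x48200FA05 (r,kernel):
  [0] read 0x3E idx=18: raw=0x4B007 flags P=1 W=1 U=1 S=0
  [1] read 0x4B idx=16: raw=0x4D007 flags P=1 W=1 U=1 S=0
  [2] read 0x4D idx=15: raw=0x4F007 flags P=1 W=1 U=1 S=0
  → PA=0x4FA05  (3 entries read)
#2 VA=0x3E07056 (r,kernel):
  [0] read 0x3E idx=0: raw=0x52007 flags P=1 W=1 U=1 S=0
  [1] read 0x52 idx=31: raw=0x54007 flags P=1 W=1 U=1 S=0
  [2] read 0x54 idx=7: raw=0x56007 flags P=1 W=1 U=1 S=0
  → PA=0x56056  (3 entries read)
#3 VA=0x5C360DAC0 (r,kernel):
  [0] read 0x3E idx=23: raw=0x58007 flags P=1 W=1 U=1 S=0
  [1] read 0x58 idx=27: raw=0x5A007 flags P=1 W=1 U=1 S=0
  [2] read 0x5A idx=13: raw=0x5D007 flags P=1 W=1 U=1 S=0
  → PA=0x5DAC0  (3 entries read)
#4 VA=0x182C0DF03 (r,kernel):
  [0] read 0x3E idx=6: raw=0x61007 flags P=1 W=1 U=1 S=0
  [1] read 0x61 idx=22: raw=0x65007 flags P=1 W=1 U=1 S=0
  [2] read 0x65 idx=13: raw=0x68007 flags P=1 W=1 U=1 S=0
  → PA=0x68F03  (3 entries read)
#5 VA=0x641E0C91E (r,kernel):
  [0] read 0x3E idx=25: raw=0x6B007 flags P=1 W=1 U=1 S=0
  [1] read 0x6B idx=15: raw=0x6D007 flags P=1 W=1 U=1 S=0
  [2] read 0x6D idx=12: raw=0x71007 flags P=1 W=1 U=1 S=0
  → PA=0x7191E  (3 entries read)
#6 VA=0x302215F52 (r,kernel):
  [0] read 0x3E idx=12: raw=0x73007 flags P=1 W=1 U=1 S=0
  [1] read 0x73 idx=17: raw=0x74007 flags P=1 W=1 U=1 S=0
  [2] read 0x74 idx=21: raw=0x76007 flags P=1 W=1 U=1 S=0
  → PA=0x76F52  (3 entries read)
#7 VA=0x302215F52 (r,kernel):
  TLB hit vpn=0x302215 → PA=0x76F52

Access #5 fault: NONE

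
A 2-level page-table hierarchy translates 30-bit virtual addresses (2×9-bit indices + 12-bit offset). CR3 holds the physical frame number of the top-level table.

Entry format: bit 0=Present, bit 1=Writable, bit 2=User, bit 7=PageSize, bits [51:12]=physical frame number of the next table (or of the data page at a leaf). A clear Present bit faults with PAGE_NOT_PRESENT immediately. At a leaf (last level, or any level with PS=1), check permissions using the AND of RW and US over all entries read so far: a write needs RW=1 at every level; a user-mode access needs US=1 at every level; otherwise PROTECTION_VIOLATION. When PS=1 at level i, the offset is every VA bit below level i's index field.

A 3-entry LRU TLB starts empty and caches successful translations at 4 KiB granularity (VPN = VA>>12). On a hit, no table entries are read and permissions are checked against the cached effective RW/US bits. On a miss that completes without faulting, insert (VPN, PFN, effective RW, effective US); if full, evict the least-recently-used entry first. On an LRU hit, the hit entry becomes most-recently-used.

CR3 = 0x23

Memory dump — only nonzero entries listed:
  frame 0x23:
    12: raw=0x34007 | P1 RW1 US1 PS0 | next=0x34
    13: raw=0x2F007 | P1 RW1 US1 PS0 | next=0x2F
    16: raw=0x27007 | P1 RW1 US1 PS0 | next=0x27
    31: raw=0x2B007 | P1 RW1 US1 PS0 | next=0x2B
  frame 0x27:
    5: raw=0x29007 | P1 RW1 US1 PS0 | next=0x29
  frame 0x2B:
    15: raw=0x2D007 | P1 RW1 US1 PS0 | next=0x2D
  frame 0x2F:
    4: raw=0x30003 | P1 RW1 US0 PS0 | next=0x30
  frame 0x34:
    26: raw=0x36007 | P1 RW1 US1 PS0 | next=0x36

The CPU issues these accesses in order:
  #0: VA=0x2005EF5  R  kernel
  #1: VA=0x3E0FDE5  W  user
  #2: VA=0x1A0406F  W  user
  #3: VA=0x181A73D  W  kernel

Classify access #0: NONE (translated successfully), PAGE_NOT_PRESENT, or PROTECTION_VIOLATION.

Per-access translation:
#0 VA=0x2005EF5 (r,kernel):
  L0 @0x23[16] → 0x27007  P=1,RW=1,US=1,PS=0
  L1 @0x27[5] → 0x29007  P=1,RW=1,US=1,PS=0
  → PA=0x29EF5  (2 entries read)
#1 VA=0x3E0FDE5 (w,user):
  L0 @0x23[31] → 0x2B007  P=1,RW=1,US=1,PS=0
  L1 @0x2B[15] → 0x2D007  P=1,RW=1,US=1,PS=0
  → PA=0x2DDE5  (2 entries read)
#2 VA=0x1A0406F (w,user):
  L0 @0x23[13] → 0x2F007  P=1,RW=1,US=1,PS=0
  L1 @0x2F[4] → 0x30003  P=1,RW=1,US=0,PS=0
  ⇒ fault: PROTECTION_VIOLATION  — 2 lookups
#3 VA=0x181A73D (w,kernel):
  L0 @0x23[12] → 0x34007  P=1,RW=1,US=1,PS=0
  L1 @0x34[26] → 0x36007  P=1,RW=1,US=1,PS=0
  → PA=0x3673D  (2 entries read)

Access #0 fault: NONE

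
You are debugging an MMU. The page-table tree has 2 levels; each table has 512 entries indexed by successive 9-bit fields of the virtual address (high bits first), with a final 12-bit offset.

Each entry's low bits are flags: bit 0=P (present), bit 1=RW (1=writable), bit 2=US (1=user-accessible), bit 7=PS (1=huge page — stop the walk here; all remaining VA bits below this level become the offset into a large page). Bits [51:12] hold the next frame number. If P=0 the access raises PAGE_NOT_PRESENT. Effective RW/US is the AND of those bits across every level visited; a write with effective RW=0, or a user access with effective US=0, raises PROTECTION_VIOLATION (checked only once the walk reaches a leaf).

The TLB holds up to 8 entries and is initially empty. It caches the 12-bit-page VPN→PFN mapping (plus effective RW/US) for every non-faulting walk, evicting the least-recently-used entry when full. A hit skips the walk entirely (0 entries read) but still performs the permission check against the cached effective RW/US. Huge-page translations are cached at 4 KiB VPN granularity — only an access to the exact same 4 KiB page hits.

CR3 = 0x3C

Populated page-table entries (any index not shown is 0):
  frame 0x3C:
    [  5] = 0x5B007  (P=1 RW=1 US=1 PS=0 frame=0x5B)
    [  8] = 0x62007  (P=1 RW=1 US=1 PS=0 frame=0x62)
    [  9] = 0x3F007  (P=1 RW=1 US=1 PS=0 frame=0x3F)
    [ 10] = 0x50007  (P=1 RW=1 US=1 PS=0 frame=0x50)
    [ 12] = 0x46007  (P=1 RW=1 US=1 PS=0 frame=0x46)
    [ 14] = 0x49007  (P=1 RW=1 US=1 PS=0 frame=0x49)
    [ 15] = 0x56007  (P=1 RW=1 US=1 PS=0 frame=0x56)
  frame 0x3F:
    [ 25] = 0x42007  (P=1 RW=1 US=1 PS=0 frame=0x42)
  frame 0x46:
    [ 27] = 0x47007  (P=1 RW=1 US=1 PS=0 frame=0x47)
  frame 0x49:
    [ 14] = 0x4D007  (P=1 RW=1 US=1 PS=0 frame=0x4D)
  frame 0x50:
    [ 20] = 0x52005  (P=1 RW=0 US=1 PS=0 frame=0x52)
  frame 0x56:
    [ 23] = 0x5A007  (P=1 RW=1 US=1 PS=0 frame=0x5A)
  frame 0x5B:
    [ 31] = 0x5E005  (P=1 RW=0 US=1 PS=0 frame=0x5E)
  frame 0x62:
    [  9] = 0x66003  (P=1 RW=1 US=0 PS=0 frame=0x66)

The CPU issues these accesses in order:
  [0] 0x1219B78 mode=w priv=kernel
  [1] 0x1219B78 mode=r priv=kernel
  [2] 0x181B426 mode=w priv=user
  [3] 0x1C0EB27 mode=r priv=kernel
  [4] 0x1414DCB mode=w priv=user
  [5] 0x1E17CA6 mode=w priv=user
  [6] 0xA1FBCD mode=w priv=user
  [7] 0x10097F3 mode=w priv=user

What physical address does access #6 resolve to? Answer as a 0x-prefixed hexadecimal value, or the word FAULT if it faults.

Trace:
#0 VA=0x1219B78 (w,kernel):
  L0 @0x3C[9] → 0x3F007  P=1,RW=1,US=1,PS=0
  L1 @0x3F[25] → 0x42007  P=1,RW=1,US=1,PS=0
  ✓ 0x42B78  — 2 lookups
#1 VA=0x1219B78 (r,kernel):
  TLB hit vpn=0x1219 → PA=0x42B78
#2 VA=0x181B426 (w,user):
  L0 @0x3C[12] → 0x46007  P=1,RW=1,US=1,PS=0
  L1 @0x46[27] → 0x47007  P=1,RW=1,US=1,PS=0
  ✓ 0x47426  — 2 lookups
#3 VA=0x1C0EB27 (r,kernel):
  L0 @0x3C[14] → 0x49007  P=1,RW=1,US=1,PS=0
  L1 @0x49[14] → 0x4D007  P=1,RW=1,US=1,PS=0
  ✓ 0x4DB27  — 2 lookups
#4 VA=0x1414DCB (w,user):
  L0 @0x3C[10] → 0x50007  P=1,RW=1,US=1,PS=0
  L1 @0x50[20] → 0x52005  P=1,RW=0,US=1,PS=0
  ⇒ fault: PROTECTION_VIOLATION  — 2 lookups
#5 VA=0x1E17CA6 (w,user):
  L0 @0x3C[15] → 0x56007  P=1,RW=1,US=1,PS=0
  L1 @0x56[23] → 0x5A007  P=1,RW=1,US=1,PS=0
  ✓ 0x5ACA6  — 2 lookups
#6 VA=0xA1FBCD (w,user):
  L0 @0x3C[5] → 0x5B007  P=1,RW=1,US=1,PS=0
  L1 @0x5B[31] → 0x5E005  P=1,RW=0,US=1,PS=0
  ⇒ fault: PROTECTION_VIOLATION  — 2 lookups
#7 VA=0x10097F3 (w,user):
  L0 @0x3C[8] → 0x62007  P=1,RW=1,US=1,PS=0
  L1 @0x62[9] → 0x66003  P=1,RW=1,US=0,PS=0
  ⇒ fault: PROTECTION_VIOLATION  — 2 lookups

Access #6 PA: FAULT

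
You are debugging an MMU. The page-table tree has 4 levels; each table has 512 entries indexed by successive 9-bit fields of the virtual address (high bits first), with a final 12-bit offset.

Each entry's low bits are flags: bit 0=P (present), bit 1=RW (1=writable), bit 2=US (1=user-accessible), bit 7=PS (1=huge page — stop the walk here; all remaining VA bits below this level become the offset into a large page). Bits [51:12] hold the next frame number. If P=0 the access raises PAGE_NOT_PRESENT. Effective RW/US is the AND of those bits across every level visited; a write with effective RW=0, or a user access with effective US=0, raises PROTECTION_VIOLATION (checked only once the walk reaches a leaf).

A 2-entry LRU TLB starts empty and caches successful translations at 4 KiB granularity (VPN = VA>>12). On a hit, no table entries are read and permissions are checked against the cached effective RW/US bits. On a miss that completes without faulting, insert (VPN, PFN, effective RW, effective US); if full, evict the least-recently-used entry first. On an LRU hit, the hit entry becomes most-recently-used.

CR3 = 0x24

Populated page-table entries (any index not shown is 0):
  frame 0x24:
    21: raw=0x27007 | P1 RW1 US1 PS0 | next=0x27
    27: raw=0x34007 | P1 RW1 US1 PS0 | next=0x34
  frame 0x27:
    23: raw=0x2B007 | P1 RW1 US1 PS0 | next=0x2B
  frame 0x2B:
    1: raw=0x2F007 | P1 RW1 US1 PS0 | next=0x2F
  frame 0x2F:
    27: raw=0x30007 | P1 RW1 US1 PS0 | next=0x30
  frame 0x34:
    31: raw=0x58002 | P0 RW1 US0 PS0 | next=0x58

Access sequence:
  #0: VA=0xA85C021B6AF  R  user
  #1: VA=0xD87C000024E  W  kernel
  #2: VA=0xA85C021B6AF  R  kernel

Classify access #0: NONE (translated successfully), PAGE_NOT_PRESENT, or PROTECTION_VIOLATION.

Per-access translation:
#0 VA=0xA85C021B6AF (r,user):
  L0: frame=0x24 idx=21 entry=0x27007 [P=1 RW=1 US=1 PS=0]
  L1: frame=0x27 idx=23 entry=0x2B007 [P=1 RW=1 US=1 PS=0]
  L2: frame=0x2B idx=1 entry=0x2F007 [P=1 RW=1 US=1 PS=0]
  L3: frame=0x2F idx=27 entry=0x30007 [P=1 RW=1 US=1 PS=0]
  ✓ 0x306AF  — 4 lookups
#1 VA=0xD87C000024E (w,kernel):
  L0: frame=0x24 idx=27 entry=0x34007 [P=1 RW=1 US=1 PS=0]
  L1: frame=0x34 idx=31 entry=0x58002 [P=0 RW=1 US=0 PS=0]
  ⇒ fault: PAGE_NOT_PRESENT  — 2 lookups
#2 VA=0xA85C021B6AF (r,kernel):
  TLB hit vpn=0xA85C021B → PA=0x306AF

Access #0 fault: NONE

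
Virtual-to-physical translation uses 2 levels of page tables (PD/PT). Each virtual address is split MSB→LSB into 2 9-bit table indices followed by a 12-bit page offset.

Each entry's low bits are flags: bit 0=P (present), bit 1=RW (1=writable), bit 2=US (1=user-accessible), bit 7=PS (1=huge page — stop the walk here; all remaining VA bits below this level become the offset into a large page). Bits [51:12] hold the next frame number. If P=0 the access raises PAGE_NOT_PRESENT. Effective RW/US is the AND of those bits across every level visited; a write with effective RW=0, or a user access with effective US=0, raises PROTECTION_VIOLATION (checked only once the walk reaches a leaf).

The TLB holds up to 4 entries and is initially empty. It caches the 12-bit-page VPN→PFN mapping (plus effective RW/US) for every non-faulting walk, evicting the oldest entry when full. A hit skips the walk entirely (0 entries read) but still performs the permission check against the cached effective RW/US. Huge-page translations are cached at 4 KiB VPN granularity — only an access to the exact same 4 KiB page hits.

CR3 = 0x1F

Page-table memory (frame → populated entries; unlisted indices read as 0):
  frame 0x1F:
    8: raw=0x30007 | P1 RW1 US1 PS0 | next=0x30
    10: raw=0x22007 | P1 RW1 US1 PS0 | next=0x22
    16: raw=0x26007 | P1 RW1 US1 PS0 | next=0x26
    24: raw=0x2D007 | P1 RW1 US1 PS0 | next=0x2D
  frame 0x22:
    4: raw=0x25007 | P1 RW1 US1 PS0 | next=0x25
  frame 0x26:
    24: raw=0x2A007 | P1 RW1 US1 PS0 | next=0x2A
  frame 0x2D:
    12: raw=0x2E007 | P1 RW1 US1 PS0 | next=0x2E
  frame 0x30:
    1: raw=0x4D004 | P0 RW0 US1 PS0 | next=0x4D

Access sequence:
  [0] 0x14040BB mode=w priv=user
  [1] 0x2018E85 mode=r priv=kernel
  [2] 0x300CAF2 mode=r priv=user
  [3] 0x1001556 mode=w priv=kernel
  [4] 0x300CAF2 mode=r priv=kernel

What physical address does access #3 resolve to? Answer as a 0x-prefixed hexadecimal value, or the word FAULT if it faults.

Walk each access:
#0 VA=0x14040BB (w,user):
  lvl0: tbl 0x1F, slot 10 ⇒ 0x22007 (P1/RW1/US1/PS0)
  lvl1: tbl 0x22, slot 4 ⇒ 0x25007 (P1/RW1/US1/PS0)
  → PA=0x250BB  (2 entries read)
#1 VA=0x2018E85 (r,kernel):
  lvl0: tbl 0x1F, slot 16 ⇒ 0x26007 (P1/RW1/US1/PS0)
  lvl1: tbl 0x26, slot 24 ⇒ 0x2A007 (P1/RW1/US1/PS0)
  → PA=0x2AE85  (2 entries read)
#2 VA=0x300CAF2 (r,user):
  lvl0: tbl 0x1F, slot 24 ⇒ 0x2D007 (P1/RW1/US1/PS0)
  lvl1: tbl 0x2D, slot 12 ⇒ 0x2E007 (P1/RW1/US1/PS0)
  → PA=0x2EAF2  (2 entries read)
#3 VA=0x1001556 (w,kernel):
  lvl0: tbl 0x1F, slot 8 ⇒ 0x30007 (P1/RW1/US1/PS0)
  lvl1: tbl 0x30, slot 1 ⇒ 0x4D004 (P0/RW0/US1/PS0)
  ⇒ fault: PAGE_NOT_PRESENT  — 2 lookups
#4 VA=0x300CAF2 (r,kernel):
  TLB hit vpn=0x300C → PA=0x2EAF2

Access #3 PA: FAULT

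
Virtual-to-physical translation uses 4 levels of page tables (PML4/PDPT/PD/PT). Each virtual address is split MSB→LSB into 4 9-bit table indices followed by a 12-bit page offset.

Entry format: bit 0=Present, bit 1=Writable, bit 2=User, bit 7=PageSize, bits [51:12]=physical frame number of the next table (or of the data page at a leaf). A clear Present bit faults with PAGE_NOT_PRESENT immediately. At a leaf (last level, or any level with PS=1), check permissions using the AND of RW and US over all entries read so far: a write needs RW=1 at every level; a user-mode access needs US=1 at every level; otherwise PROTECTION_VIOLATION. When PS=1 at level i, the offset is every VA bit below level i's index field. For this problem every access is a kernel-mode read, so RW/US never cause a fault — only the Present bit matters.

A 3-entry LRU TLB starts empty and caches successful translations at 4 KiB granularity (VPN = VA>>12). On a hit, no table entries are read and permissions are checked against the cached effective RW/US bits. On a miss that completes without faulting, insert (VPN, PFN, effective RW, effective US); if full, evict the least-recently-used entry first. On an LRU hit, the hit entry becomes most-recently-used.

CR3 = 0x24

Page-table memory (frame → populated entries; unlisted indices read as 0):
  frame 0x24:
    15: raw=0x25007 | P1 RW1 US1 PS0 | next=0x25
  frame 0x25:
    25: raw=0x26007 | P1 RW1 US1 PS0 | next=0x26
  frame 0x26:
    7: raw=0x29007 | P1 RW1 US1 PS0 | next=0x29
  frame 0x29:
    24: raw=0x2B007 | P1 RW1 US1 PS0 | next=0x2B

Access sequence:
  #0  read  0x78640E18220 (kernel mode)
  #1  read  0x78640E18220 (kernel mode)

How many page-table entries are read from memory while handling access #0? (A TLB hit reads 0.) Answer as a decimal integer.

Trace:
#0 VA=0x78640E18220 (r,kernel):
  lvl0: tbl 0x24, slot 15 ⇒ 0x25007 (P1/RW1/US1/PS0)
  lvl1: tbl 0x25, slot 25 ⇒ 0x26007 (P1/RW1/US1/PS0)
  lvl2: tbl 0x26, slot 7 ⇒ 0x29007 (P1/RW1/US1/PS0)
  lvl3: tbl 0x29, slot 24 ⇒ 0x2B007 (P1/RW1/US1/PS0)
  ✓ 0x2B220  — 4 lookups
#1 VA=0x78640E18220 (r,kernel):
  TLB hit vpn=0x78640E18 → PA=0x2B220

Entries read for #0: 4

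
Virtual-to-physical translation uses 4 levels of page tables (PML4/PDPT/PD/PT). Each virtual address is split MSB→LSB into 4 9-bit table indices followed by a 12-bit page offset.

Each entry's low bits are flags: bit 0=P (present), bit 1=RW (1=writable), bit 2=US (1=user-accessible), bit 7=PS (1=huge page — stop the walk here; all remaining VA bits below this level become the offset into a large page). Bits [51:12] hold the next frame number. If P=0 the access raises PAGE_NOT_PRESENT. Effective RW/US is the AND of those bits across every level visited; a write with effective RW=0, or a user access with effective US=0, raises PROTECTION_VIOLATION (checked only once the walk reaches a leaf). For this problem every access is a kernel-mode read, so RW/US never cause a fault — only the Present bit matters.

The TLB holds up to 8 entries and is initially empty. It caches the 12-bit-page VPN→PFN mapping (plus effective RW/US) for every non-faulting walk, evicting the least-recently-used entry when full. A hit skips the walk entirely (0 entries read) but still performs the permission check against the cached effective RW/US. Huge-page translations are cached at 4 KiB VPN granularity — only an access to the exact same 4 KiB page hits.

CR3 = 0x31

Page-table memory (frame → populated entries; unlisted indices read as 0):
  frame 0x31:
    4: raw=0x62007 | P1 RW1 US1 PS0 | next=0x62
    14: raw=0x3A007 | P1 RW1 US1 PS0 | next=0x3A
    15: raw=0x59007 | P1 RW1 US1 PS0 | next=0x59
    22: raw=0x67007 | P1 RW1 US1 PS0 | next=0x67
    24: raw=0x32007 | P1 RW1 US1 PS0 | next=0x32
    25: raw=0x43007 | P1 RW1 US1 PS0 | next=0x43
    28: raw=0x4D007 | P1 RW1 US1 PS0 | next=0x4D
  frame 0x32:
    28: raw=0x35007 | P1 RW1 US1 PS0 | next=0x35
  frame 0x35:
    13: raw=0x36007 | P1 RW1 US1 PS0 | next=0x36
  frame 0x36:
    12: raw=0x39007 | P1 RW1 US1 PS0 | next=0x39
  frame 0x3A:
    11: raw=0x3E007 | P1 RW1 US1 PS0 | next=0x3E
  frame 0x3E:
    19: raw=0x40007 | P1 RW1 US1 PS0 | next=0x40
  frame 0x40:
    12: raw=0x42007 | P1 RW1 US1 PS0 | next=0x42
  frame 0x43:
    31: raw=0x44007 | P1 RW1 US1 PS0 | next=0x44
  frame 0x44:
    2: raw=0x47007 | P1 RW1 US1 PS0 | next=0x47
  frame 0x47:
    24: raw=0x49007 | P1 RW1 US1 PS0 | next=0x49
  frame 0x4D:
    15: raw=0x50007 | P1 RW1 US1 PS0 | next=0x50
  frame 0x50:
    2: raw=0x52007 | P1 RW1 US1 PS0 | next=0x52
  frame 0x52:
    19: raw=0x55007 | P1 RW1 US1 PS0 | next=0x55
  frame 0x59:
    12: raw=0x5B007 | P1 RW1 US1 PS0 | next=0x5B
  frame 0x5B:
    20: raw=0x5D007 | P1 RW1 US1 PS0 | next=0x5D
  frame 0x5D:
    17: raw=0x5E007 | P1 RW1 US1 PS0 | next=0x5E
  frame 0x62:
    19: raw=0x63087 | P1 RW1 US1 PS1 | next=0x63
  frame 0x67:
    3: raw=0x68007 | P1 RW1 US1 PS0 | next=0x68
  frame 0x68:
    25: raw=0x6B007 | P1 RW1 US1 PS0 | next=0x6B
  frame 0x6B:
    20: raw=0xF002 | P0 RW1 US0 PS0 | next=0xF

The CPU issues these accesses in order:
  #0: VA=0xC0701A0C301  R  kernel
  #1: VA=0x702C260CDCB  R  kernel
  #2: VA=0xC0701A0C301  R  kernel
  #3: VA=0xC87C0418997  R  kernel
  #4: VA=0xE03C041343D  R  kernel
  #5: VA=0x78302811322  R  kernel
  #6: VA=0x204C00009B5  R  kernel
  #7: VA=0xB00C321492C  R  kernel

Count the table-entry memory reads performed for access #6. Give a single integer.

Walk each access:
#0 VA=0xC0701A0C301 (r,kernel):
  L0: frame=0x31 idx=24 entry=0x32007 [P=1 RW=1 US=1 PS=0]
  L1: frame=0x32 idx=28 entry=0x35007 [P=1 RW=1 US=1 PS=0]
  L2: frame=0x35 idx=13 entry=0x36007 [P=1 RW=1 US=1 PS=0]
  L3: frame=0x36 idx=12 entry=0x39007 [P=1 RW=1 US=1 PS=0]
  ⇒ phys 0x39301  [4 reads]
#1 VA=0x702C260CDCB (r,kernel):
  L0: frame=0x31 idx=14 entry=0x3A007 [P=1 RW=1 US=1 PS=0]
  L1: frame=0x3A idx=11 entry=0x3E007 [P=1 RW=1 US=1 PS=0]
  L2: frame=0x3E idx=19 entry=0x40007 [P=1 RW=1 US=1 PS=0]
  L3: frame=0x40 idx=12 entry=0x42007 [P=1 RW=1 US=1 PS=0]
  ⇒ phys 0x42DCB  [4 reads]
#2 VA=0xC0701A0C301 (r,kernel):
  TLB hit vpn=0xC0701A0C → PA=0x39301
#3 VA=0xC87C0418997 (r,kernel):
  L0: frame=0x31 idx=25 entry=0x43007 [P=1 RW=1 US=1 PS=0]
  L1: frame=0x43 idx=31 entry=0x44007 [P=1 RW=1 US=1 PS=0]
  L2: frame=0x44 idx=2 entry=0x47007 [P=1 RW=1 US=1 PS=0]
  L3: frame=0x47 idx=24 entry=0x49007 [P=1 RW=1 US=1 PS=0]
  ⇒ phys 0x49997  [4 reads]
#4 VA=0xE03C041343D (r,kernel):
  L0: frame=0x31 idx=28 entry=0x4D007 [P=1 RW=1 US=1 PS=0]
  L1: frame=0x4D idx=15 entry=0x50007 [P=1 RW=1 US=1 PS=0]
  L2: frame=0x50 idx=2 entry=0x52007 [P=1 RW=1 US=1 PS=0]
  L3: frame=0x52 idx=19 entry=0x55007 [P=1 RW=1 US=1 PS=0]
  ⇒ phys 0x5543D  [4 reads]
#5 VA=0x78302811322 (r,kernel):
  L0: frame=0x31 idx=15 entry=0x59007 [P=1 RW=1 US=1 PS=0]
  L1: frame=0x59 idx=12 entry=0x5B007 [P=1 RW=1 US=1 PS=0]
  L2: frame=0x5B idx=20 entry=0x5D007 [P=1 RW=1 US=1 PS=0]
  L3: frame=0x5D idx=17 entry=0x5E007 [P=1 RW=1 US=1 PS=0]
  ⇒ phys 0x5E322  [4 reads]
#6 VA=0x204C00009B5 (r,kernel):
  L0: frame=0x31 idx=4 entry=0x62007 [P=1 RW=1 US=1 PS=0]
  L1: frame=0x62 idx=19 entry=0x63087 [P=1 RW=1 US=1 PS=1]
  ⇒ phys 0x639B5 (huge @L1)  [2 reads]
#7 VA=0xB00C321492C (r,kernel):
  L0: frame=0x31 idx=22 entry=0x67007 [P=1 RW=1 US=1 PS=0]
  L1: frame=0x67 idx=3 entry=0x68007 [P=1 RW=1 US=1 PS=0]
  L2: frame=0x68 idx=25 entry=0x6B007 [P=1 RW=1 US=1 PS=0]
  L3: frame=0x6B idx=20 entry=0xF002 [P=0 RW=1 US=0 PS=0]
  ⇒ fault: PAGE_NOT_PRESENT  — 4 lookups

Entries read for #6: 2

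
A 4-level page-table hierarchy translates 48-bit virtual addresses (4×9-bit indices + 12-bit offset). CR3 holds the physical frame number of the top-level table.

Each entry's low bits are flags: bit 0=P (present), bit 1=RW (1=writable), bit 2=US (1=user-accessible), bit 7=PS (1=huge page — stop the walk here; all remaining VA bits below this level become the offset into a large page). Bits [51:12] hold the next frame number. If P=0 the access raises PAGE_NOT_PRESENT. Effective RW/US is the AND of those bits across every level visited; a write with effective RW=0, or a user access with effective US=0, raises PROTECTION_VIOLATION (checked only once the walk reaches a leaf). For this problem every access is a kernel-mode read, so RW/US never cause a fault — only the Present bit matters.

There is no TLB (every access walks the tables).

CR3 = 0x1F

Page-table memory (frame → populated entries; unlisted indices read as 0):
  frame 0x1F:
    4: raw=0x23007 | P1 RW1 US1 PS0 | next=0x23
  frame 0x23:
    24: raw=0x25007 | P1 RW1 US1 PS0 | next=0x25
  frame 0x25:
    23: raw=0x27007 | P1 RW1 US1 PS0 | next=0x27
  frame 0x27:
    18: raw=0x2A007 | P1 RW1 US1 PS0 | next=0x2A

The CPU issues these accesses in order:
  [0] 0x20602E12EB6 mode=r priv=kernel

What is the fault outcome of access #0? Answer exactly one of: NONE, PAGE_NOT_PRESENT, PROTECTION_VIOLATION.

Walk each access:
#0 VA=0x20602E12EB6 (r,kernel):
  L0 @0x1F[4] → 0x23007  P=1,RW=1,US=1,PS=0
  L1 @0x23[24] → 0x25007  P=1,RW=1,US=1,PS=0
  L2 @0x25[23] → 0x27007  P=1,RW=1,US=1,PS=0
  L3 @0x27[18] → 0x2A007  P=1,RW=1,US=1,PS=0
  ✓ 0x2AEB6  — 4 lookups

Access #0 fault: NONE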